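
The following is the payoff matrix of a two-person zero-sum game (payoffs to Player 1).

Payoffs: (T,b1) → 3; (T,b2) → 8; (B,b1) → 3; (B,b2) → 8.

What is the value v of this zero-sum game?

3

Row minima: T → 3, B → 3; maximin = 3.
Column maxima: b1 → 3, b2 → 8; minimax = 3.
Since maximin = minimax = 3, there is a saddle point and the value is 3.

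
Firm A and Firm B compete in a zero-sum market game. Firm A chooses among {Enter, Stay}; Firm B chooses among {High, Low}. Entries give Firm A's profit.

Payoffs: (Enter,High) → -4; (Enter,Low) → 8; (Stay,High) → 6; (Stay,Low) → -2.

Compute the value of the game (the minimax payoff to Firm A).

Row minima: Enter → -4, Stay → -2; maximin = -2.
Column maxima: High → 6, Low → 8; minimax = 6.
-2 ≠ 6, so there is no saddle point; optimal play is mixed.
Let Firm A play Enter with probability p. Expected payoff against High: (-4)p + 6(1−p) = −10p + 6; against Low: 8p + (-2)(1−p) = 10p − 2.
Setting these equal: −10p + 6 = 10p − 2 ⇒ −20p = -8 ⇒ p = 2/5, and the value is (-10)·(2/5) + 6 = 2.
For Firm B: with q = P(High), equating Enter's and Stay's payoffs gives −12q + 8 = 8q − 2 ⇒ q = 1/2.

2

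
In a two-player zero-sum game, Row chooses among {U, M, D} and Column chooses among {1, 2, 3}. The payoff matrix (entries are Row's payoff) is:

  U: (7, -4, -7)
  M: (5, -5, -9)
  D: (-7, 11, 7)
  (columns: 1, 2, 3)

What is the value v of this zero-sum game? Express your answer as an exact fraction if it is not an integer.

Row minima: U → -7, M → -9, D → -7; maximin = -7.
Column maxima: 1 → 7, 2 → 11, 3 → 7; minimax = 7.
-7 ≠ 7, so there is no saddle point; optimal play is mixed.
M is strictly dominated by U, so Row never plays it.
2 is strictly dominated by 3 (it gives Row strictly more in every row), so Column never plays it.
On the remaining 2×2 (U, D vs 1, 3):
Let Row play U with probability p. Expected payoff against 1: 7p + (-7)(1−p) = 14p − 7; against 3: (-7)p + 7(1−p) = −14p + 7.
Setting these equal: 14p − 7 = −14p + 7 ⇒ 28p = 14 ⇒ p = 1/2, and the value is (14)·(1/2) − 7 = 0.
For Column: with q = P(1), equating U's and D's payoffs gives 14q − 7 = −14q + 7 ⇒ q = 1/2.

0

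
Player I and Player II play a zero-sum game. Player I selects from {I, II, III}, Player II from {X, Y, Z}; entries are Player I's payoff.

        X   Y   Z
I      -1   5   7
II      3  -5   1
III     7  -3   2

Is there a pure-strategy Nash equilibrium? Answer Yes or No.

Row minima: I → -1, II → -5, III → -3; maximin = -1.
Column maxima: X → 7, Y → 5, Z → 7; minimax = 5.
-1 ≠ 5, so no pure-strategy equilibrium exists.

No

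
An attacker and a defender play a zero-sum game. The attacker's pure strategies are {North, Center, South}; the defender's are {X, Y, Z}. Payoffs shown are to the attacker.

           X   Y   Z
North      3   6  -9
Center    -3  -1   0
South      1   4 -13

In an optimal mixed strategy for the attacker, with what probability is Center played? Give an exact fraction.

4/5

Row minima: North → -9, Center → -3, South → -13; maximin = -3.
Column maxima: X → 3, Y → 6, Z → 0; minimax = 0.
-3 ≠ 0, so there is no saddle point; optimal play is mixed.
South is strictly dominated by North, so the attacker never plays it.
Y is strictly dominated by X (it gives the attacker strictly more in every row), so the defender never plays it.
On the remaining 2×2 (North, Center vs X, Z):
Let the attacker play North with probability p. Expected payoff against X: 3p + (-3)(1−p) = 6p − 3; against Z: (-9)p + 0(1−p) = −9p.
Setting these equal: 6p − 3 = −9p ⇒ 15p = 3 ⇒ p = 1/5, and the value is (6)·(1/5) − 3 = -9/5.
For the defender: with q = P(X), equating North's and Center's payoffs gives 12q − 9 = −3q ⇒ q = 3/5.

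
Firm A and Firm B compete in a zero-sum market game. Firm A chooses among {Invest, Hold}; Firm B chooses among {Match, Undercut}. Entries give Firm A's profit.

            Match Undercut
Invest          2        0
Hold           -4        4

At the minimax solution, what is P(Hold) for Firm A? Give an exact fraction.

1/5

Row minima: Invest → 0, Hold → -4; maximin = 0.
Column maxima: Match → 2, Undercut → 4; minimax = 2.
0 ≠ 2, so there is no saddle point; optimal play is mixed.
Let Firm A play Invest with probability p. Expected payoff against Match: 2p + (-4)(1−p) = 6p − 4; against Undercut: 0p + 4(1−p) = −4p + 4.
Setting these equal: 6p − 4 = −4p + 4 ⇒ 10p = 8 ⇒ p = 4/5, and the value is (6)·(4/5) − 4 = 4/5.
For Firm B: with q = P(Match), equating Invest's and Hold's payoffs gives 2q = −8q + 4 ⇒ q = 2/5.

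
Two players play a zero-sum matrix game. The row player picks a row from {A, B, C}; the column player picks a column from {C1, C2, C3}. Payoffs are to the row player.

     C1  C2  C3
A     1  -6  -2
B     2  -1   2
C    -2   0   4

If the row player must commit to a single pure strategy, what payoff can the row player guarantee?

-1

Row minima: A → -6, B → -1, C → -2.
The best of these is -1.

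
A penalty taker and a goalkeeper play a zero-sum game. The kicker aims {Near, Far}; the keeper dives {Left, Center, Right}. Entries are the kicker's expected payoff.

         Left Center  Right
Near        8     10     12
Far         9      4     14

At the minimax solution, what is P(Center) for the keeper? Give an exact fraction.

1/7

Row minima: Near → 8, Far → 4; maximin = 8.
Column maxima: Left → 9, Center → 10, Right → 14; minimax = 9.
8 ≠ 9, so there is no saddle point; optimal play is mixed.
Right is strictly dominated by Left (it gives the kicker strictly more in every row), so the keeper never plays it.
On the remaining 2×2 (Near, Far vs Left, Center):
Let the kicker play Near with probability p. Expected payoff against Left: 8p + 9(1−p) = −p + 9; against Center: 10p + 4(1−p) = 6p + 4.
Setting these equal: −p + 9 = 6p + 4 ⇒ −7p = -5 ⇒ p = 5/7, and the value is (-1)·(5/7) + 9 = 58/7.
For the keeper: with q = P(Left), equating Near's and Far's payoffs gives −2q + 10 = 5q + 4 ⇒ q = 6/7.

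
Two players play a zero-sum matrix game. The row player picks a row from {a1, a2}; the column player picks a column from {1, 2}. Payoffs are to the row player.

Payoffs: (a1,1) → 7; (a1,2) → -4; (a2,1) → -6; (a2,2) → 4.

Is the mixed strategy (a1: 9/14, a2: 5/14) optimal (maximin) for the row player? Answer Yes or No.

No

Against 1 this mix gives (9/14)·7 + (5/14)·(-6) = 33/14.
Against 2 this mix gives (9/14)·(-4) + (5/14)·4 = -8/7.
The column player will play 2, holding the row player to -8/7. Shifting weight toward the row that does better against 2 would raise this floor (the equalizing mix achieves 4/21 against both 2 and 1), so the proposed strategy is not optimal.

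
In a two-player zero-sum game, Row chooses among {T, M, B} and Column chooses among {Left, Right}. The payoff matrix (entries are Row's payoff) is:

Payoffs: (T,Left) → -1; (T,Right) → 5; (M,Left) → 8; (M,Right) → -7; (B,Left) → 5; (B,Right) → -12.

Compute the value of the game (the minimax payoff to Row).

11/7

Row minima: T → -1, M → -7, B → -12; maximin = -1.
Column maxima: Left → 8, Right → 5; minimax = 5.
-1 ≠ 5, so there is no saddle point; optimal play is mixed.
B is strictly dominated by M, so Row never plays it.
On the remaining 2×2 (T, M vs Left, Right):
Let Row play T with probability p. Expected payoff against Left: (-1)p + 8(1−p) = −9p + 8; against Right: 5p + (-7)(1−p) = 12p − 7.
Setting these equal: −9p + 8 = 12p − 7 ⇒ −21p = -15 ⇒ p = 5/7, and the value is (-9)·(5/7) + 8 = 11/7.
For Column: with q = P(Left), equating T's and M's payoffs gives −6q + 5 = 15q − 7 ⇒ q = 4/7.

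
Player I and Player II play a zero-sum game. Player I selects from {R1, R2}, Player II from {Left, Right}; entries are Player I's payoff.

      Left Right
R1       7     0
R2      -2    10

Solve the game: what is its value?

Row minima: R1 → 0, R2 → -2; maximin = 0.
Column maxima: Left → 7, Right → 10; minimax = 7.
0 ≠ 7, so there is no saddle point; optimal play is mixed.
Let Player I play R1 with probability p. Expected payoff against Left: 7p + (-2)(1−p) = 9p − 2; against Right: 0p + 10(1−p) = −10p + 10.
Setting these equal: 9p − 2 = −10p + 10 ⇒ 19p = 12 ⇒ p = 12/19, and the value is (9)·(12/19) − 2 = 70/19.
For Player II: with q = P(Left), equating R1's and R2's payoffs gives 7q = −12q + 10 ⇒ q = 10/19.

70/19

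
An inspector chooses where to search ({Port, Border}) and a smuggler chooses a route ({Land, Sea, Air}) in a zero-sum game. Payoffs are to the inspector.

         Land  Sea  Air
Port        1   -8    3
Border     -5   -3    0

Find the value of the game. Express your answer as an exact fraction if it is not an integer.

Row minima: Port → -8, Border → -5; maximin = -5.
Column maxima: Land → 1, Sea → -3, Air → 3; minimax = -3.
-5 ≠ -3, so there is no saddle point; optimal play is mixed.
Air is strictly dominated by Land (it gives the inspector strictly more in every row), so the smuggler never plays it.
On the remaining 2×2 (Port, Border vs Land, Sea):
Let the inspector play Port with probability p. Expected payoff against Land: 1p + (-5)(1−p) = 6p − 5; against Sea: (-8)p + (-3)(1−p) = −5p − 3.
Setting these equal: 6p − 5 = −5p − 3 ⇒ 11p = 2 ⇒ p = 2/11, and the value is (6)·(2/11) − 5 = -43/11.
For the smuggler: with q = P(Land), equating Port's and Border's payoffs gives 9q − 8 = −2q − 3 ⇒ q = 5/11.

-43/11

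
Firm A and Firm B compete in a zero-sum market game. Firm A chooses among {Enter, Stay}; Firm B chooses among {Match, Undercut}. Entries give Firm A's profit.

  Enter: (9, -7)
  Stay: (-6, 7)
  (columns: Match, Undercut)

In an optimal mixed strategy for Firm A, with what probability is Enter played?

Row minima: Enter → -7, Stay → -6; maximin = -6.
Column maxima: Match → 9, Undercut → 7; minimax = 7.
-6 ≠ 7, so there is no saddle point; optimal play is mixed.
Let Firm A play Enter with probability p. Expected payoff against Match: 9p + (-6)(1−p) = 15p − 6; against Undercut: (-7)p + 7(1−p) = −14p + 7.
Setting these equal: 15p − 6 = −14p + 7 ⇒ 29p = 13 ⇒ p = 13/29, and the value is (15)·(13/29) − 6 = 21/29.
For Firm B: with q = P(Match), equating Enter's and Stay's payoffs gives 16q − 7 = −13q + 7 ⇒ q = 14/29.

13/29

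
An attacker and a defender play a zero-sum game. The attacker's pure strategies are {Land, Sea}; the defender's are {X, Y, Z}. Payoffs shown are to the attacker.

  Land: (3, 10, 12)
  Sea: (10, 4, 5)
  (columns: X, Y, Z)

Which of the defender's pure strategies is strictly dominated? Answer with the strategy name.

Z

Y holds the attacker's payoff strictly below Z in every row: 10 < 12, 4 < 5.
So Z is strictly dominated for the defender.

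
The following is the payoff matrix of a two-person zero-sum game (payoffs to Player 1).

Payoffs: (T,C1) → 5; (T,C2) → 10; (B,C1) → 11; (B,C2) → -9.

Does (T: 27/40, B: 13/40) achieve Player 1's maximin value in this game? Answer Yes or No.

Against C1 this mix gives (27/40)·5 + (13/40)·11 = 139/20.
Against C2 this mix gives (27/40)·10 + (13/40)·(-9) = 153/40.
Player 2 will play C2, holding Player 1 to 153/40. Shifting weight toward the row that does better against C2 would raise this floor (the equalizing mix achieves 31/5 against both C2 and C1), so the proposed strategy is not optimal.

No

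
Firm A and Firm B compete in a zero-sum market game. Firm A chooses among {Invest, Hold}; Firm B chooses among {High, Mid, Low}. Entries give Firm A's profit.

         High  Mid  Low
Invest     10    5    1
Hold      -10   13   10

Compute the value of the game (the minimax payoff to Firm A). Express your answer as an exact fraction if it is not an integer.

110/29

Row minima: Invest → 1, Hold → -10; maximin = 1.
Column maxima: High → 10, Mid → 13, Low → 10; minimax = 10.
1 ≠ 10, so there is no saddle point; optimal play is mixed.
Mid is strictly dominated by Low (it gives Firm A strictly more in every row), so Firm B never plays it.
On the remaining 2×2 (Invest, Hold vs High, Low):
Let Firm A play Invest with probability p. Expected payoff against High: 10p + (-10)(1−p) = 20p − 10; against Low: 1p + 10(1−p) = −9p + 10.
Setting these equal: 20p − 10 = −9p + 10 ⇒ 29p = 20 ⇒ p = 20/29, and the value is (20)·(20/29) − 10 = 110/29.
For Firm B: with q = P(High), equating Invest's and Hold's payoffs gives 9q + 1 = −20q + 10 ⇒ q = 9/29.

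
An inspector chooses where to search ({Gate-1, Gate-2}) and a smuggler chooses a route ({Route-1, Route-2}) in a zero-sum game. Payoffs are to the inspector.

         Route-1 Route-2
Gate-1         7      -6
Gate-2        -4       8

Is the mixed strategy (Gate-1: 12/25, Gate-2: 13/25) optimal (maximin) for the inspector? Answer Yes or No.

Yes

Against Route-1 this mix gives (12/25)·7 + (13/25)·(-4) = 32/25.
Against Route-2 this mix gives (12/25)·(-6) + (13/25)·8 = 32/25.
All of the smuggler's active replies (Route-1, Route-2) yield 32/25, and no column does worse for the inspector. The mix makes the smuggler indifferent and guarantees 32/25, so it is optimal.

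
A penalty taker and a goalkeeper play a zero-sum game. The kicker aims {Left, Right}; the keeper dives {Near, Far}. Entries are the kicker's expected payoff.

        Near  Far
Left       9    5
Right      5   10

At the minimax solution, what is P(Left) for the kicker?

5/9

Row minima: Left → 5, Right → 5; maximin = 5.
Column maxima: Near → 9, Far → 10; minimax = 9.
5 ≠ 9, so there is no saddle point; optimal play is mixed.
Let the kicker play Left with probability p. Expected payoff against Near: 9p + 5(1−p) = 4p + 5; against Far: 5p + 10(1−p) = −5p + 10.
Setting these equal: 4p + 5 = −5p + 10 ⇒ 9p = 5 ⇒ p = 5/9, and the value is (4)·(5/9) + 5 = 65/9.
For the keeper: with q = P(Near), equating Left's and Right's payoffs gives 4q + 5 = −5q + 10 ⇒ q = 5/9.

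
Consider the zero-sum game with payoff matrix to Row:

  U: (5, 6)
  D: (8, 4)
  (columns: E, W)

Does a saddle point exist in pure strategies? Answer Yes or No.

Row minima: U → 5, D → 4; maximin = 5.
Column maxima: E → 8, W → 6; minimax = 6.
5 ≠ 6, so no pure-strategy equilibrium exists.

No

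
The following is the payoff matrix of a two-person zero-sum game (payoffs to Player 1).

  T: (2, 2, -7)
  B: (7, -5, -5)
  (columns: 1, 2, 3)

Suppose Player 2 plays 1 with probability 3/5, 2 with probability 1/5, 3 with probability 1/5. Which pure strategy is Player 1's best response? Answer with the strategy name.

B

Expected payoff of T: (3/5)·2 + (1/5)·2 + (1/5)·(-7) = 1/5.
Expected payoff of B: (3/5)·7 + (1/5)·(-5) + (1/5)·(-5) = 11/5.
The largest is 11/5, so Player 1's best response is B.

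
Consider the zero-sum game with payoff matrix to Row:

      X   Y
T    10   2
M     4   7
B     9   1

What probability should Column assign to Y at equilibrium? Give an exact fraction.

6/11

Row minima: T → 2, M → 4, B → 1; maximin = 4.
Column maxima: X → 10, Y → 7; minimax = 7.
4 ≠ 7, so there is no saddle point; optimal play is mixed.
B is strictly dominated by T, so Row never plays it.
On the remaining 2×2 (T, M vs X, Y):
Let Row play T with probability p. Expected payoff against X: 10p + 4(1−p) = 6p + 4; against Y: 2p + 7(1−p) = −5p + 7.
Setting these equal: 6p + 4 = −5p + 7 ⇒ 11p = 3 ⇒ p = 3/11, and the value is (6)·(3/11) + 4 = 62/11.
For Column: with q = P(X), equating T's and M's payoffs gives 8q + 2 = −3q + 7 ⇒ q = 5/11.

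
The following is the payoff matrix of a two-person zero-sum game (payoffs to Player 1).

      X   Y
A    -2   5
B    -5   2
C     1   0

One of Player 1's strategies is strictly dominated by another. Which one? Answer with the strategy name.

A gives a strictly higher payoff than B against every column: -2 > -5, 5 > 2.
So B is strictly dominated and Player 1 never plays it.

B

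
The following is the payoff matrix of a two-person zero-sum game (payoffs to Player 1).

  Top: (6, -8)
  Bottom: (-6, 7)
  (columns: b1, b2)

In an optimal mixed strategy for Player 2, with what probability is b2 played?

Row minima: Top → -8, Bottom → -6; maximin = -6.
Column maxima: b1 → 6, b2 → 7; minimax = 6.
-6 ≠ 6, so there is no saddle point; optimal play is mixed.
Let Player 1 play Top with probability p. Expected payoff against b1: 6p + (-6)(1−p) = 12p − 6; against b2: (-8)p + 7(1−p) = −15p + 7.
Setting these equal: 12p − 6 = −15p + 7 ⇒ 27p = 13 ⇒ p = 13/27, and the value is (12)·(13/27) − 6 = -2/9.
For Player 2: with q = P(b1), equating Top's and Bottom's payoffs gives 14q − 8 = −13q + 7 ⇒ q = 5/9.

4/9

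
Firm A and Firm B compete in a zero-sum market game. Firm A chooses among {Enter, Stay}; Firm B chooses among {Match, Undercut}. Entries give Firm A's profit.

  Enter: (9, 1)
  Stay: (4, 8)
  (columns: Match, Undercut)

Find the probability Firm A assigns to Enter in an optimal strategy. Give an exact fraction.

1/3

Row minima: Enter → 1, Stay → 4; maximin = 4.
Column maxima: Match → 9, Undercut → 8; minimax = 8.
4 ≠ 8, so there is no saddle point; optimal play is mixed.
Let Firm A play Enter with probability p. Expected payoff against Match: 9p + 4(1−p) = 5p + 4; against Undercut: 1p + 8(1−p) = −7p + 8.
Setting these equal: 5p + 4 = −7p + 8 ⇒ 12p = 4 ⇒ p = 1/3, and the value is (5)·(1/3) + 4 = 17/3.
For Firm B: with q = P(Match), equating Enter's and Stay's payoffs gives 8q + 1 = −4q + 8 ⇒ q = 7/12.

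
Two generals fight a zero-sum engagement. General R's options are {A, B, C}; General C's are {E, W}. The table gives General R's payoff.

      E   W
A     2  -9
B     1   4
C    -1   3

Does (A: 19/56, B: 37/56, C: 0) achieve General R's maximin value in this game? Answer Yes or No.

Against E this mix gives (19/56)·2 + (37/56)·1 = 75/56.
Against W this mix gives (19/56)·(-9) + (37/56)·4 = -23/56.
General C will play W, holding General R to -23/56. Shifting weight toward the row that does better against W would raise this floor (the equalizing mix achieves 17/14 against both W and E), so the proposed strategy is not optimal.

No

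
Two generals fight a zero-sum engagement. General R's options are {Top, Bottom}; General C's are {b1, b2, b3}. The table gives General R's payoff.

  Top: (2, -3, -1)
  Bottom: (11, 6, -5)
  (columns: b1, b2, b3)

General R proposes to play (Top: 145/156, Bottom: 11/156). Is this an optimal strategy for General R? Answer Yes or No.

No

Against b1 this mix gives (145/156)·2 + (11/156)·11 = 137/52.
Against b2 this mix gives (145/156)·(-3) + (11/156)·6 = -123/52.
Against b3 this mix gives (145/156)·(-1) + (11/156)·(-5) = -50/39.
General C will play b2, holding General R to -123/52. Shifting weight toward the row that does better against b2 would raise this floor (the equalizing mix achieves -21/13 against both b2 and b3), so the proposed strategy is not optimal.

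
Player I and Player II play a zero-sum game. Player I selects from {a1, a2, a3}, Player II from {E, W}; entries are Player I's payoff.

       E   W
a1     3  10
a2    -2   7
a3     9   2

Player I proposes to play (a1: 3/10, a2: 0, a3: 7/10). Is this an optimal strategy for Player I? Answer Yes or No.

No

Against E this mix gives (3/10)·3 + (7/10)·9 = 36/5.
Against W this mix gives (3/10)·10 + (7/10)·2 = 22/5.
Player II will play W, holding Player I to 22/5. Shifting weight toward the row that does better against W would raise this floor (the equalizing mix achieves 6 against both W and E), so the proposed strategy is not optimal.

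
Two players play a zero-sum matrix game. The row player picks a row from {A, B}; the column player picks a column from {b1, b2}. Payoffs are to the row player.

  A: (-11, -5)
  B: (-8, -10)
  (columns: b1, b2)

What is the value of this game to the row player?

-35/4

Row minima: A → -11, B → -10; maximin = -10.
Column maxima: b1 → -8, b2 → -5; minimax = -8.
-10 ≠ -8, so there is no saddle point; optimal play is mixed.
Let the row player play A with probability p. Expected payoff against b1: (-11)p + (-8)(1−p) = −3p − 8; against b2: (-5)p + (-10)(1−p) = 5p − 10.
Setting these equal: −3p − 8 = 5p − 10 ⇒ −8p = -2 ⇒ p = 1/4, and the value is (-3)·(1/4) − 8 = -35/4.
For the column player: with q = P(b1), equating A's and B's payoffs gives −6q − 5 = 2q − 10 ⇒ q = 5/8.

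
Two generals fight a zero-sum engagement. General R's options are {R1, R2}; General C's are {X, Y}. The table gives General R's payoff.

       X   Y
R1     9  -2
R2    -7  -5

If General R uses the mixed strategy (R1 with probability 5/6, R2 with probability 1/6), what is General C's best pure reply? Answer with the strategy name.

Y

If General C plays X, General R's expected payoff is (5/6)·9 + (1/6)·(-7) = 19/3.
If General C plays Y, General R's expected payoff is (5/6)·(-2) + (1/6)·(-5) = -5/2.
General C minimizes General R's payoff; the smallest is -5/2, so the best response is Y.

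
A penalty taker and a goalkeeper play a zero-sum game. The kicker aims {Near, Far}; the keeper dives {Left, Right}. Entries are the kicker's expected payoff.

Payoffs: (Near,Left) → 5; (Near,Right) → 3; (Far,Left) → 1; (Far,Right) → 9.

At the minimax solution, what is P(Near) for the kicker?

4/5

Row minima: Near → 3, Far → 1; maximin = 3.
Column maxima: Left → 5, Right → 9; minimax = 5.
3 ≠ 5, so there is no saddle point; optimal play is mixed.
Let the kicker play Near with probability p. Expected payoff against Left: 5p + 1(1−p) = 4p + 1; against Right: 3p + 9(1−p) = −6p + 9.
Setting these equal: 4p + 1 = −6p + 9 ⇒ 10p = 8 ⇒ p = 4/5, and the value is (4)·(4/5) + 1 = 21/5.
For the keeper: with q = P(Left), equating Near's and Far's payoffs gives 2q + 3 = −8q + 9 ⇒ q = 3/5.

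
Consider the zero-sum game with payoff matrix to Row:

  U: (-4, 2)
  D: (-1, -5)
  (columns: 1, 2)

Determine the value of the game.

-11/5

Row minima: U → -4, D → -5; maximin = -4.
Column maxima: 1 → -1, 2 → 2; minimax = -1.
-4 ≠ -1, so there is no saddle point; optimal play is mixed.
Let Row play U with probability p. Expected payoff against 1: (-4)p + (-1)(1−p) = −3p − 1; against 2: 2p + (-5)(1−p) = 7p − 5.
Setting these equal: −3p − 1 = 7p − 5 ⇒ −10p = -4 ⇒ p = 2/5, and the value is (-3)·(2/5) − 1 = -11/5.
For Column: with q = P(1), equating U's and D's payoffs gives −6q + 2 = 4q − 5 ⇒ q = 7/10.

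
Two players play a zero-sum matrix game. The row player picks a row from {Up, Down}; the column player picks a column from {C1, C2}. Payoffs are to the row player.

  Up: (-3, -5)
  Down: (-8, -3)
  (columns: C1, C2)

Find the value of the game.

Row minima: Up → -5, Down → -8; maximin = -5.
Column maxima: C1 → -3, C2 → -3; minimax = -3.
-5 ≠ -3, so there is no saddle point; optimal play is mixed.
Let the row player play Up with probability p. Expected payoff against C1: (-3)p + (-8)(1−p) = 5p − 8; against C2: (-5)p + (-3)(1−p) = −2p − 3.
Setting these equal: 5p − 8 = −2p − 3 ⇒ 7p = 5 ⇒ p = 5/7, and the value is (5)·(5/7) − 8 = -31/7.
For the column player: with q = P(C1), equating Up's and Down's payoffs gives 2q − 5 = −5q − 3 ⇒ q = 2/7.

-31/7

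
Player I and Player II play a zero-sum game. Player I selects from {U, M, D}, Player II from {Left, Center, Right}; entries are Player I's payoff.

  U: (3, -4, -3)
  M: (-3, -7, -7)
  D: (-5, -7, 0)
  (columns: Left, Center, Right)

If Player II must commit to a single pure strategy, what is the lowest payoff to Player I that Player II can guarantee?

-4

Column maxima: Left → 3, Center → -4, Right → 0.
The smallest of these is -4.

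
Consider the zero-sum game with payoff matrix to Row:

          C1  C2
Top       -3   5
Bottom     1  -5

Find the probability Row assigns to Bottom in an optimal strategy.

Row minima: Top → -3, Bottom → -5; maximin = -3.
Column maxima: C1 → 1, C2 → 5; minimax = 1.
-3 ≠ 1, so there is no saddle point; optimal play is mixed.
Let Row play Top with probability p. Expected payoff against C1: (-3)p + 1(1−p) = −4p + 1; against C2: 5p + (-5)(1−p) = 10p − 5.
Setting these equal: −4p + 1 = 10p − 5 ⇒ −14p = -6 ⇒ p = 3/7, and the value is (-4)·(3/7) + 1 = -5/7.
For Column: with q = P(C1), equating Top's and Bottom's payoffs gives −8q + 5 = 6q − 5 ⇒ q = 5/7.

4/7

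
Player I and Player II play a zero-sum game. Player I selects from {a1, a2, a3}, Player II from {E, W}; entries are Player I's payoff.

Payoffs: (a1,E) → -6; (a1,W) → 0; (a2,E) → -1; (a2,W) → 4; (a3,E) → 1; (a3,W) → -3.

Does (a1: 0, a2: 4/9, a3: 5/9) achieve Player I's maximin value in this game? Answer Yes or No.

Against E this mix gives (4/9)·(-1) + (5/9)·1 = 1/9.
Against W this mix gives (4/9)·4 + (5/9)·(-3) = 1/9.
All of Player II's active replies (E, W) yield 1/9, and no column does worse for Player I. The mix makes Player II indifferent and guarantees 1/9, so it is optimal.

Yes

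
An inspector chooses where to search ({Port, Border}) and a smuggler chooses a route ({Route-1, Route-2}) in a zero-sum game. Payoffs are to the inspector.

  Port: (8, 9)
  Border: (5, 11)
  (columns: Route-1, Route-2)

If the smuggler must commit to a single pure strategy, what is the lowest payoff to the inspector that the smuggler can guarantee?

Column maxima: Route-1 → 8, Route-2 → 11.
The smallest of these is 8.

8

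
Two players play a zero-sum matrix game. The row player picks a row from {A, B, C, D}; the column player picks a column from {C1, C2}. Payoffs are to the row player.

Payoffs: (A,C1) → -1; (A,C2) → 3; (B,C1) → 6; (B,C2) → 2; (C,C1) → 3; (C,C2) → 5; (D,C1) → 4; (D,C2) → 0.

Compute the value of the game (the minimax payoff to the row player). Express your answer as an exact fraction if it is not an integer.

4

Row minima: A → -1, B → 2, C → 3, D → 0; maximin = 3.
Column maxima: C1 → 6, C2 → 5; minimax = 5.
3 ≠ 5, so there is no saddle point; optimal play is mixed.
A is strictly dominated by C, so the row player never plays it.
D is strictly dominated by B, so the row player never plays it.
On the remaining 2×2 (B, C vs C1, C2):
Let the row player play B with probability p. Expected payoff against C1: 6p + 3(1−p) = 3p + 3; against C2: 2p + 5(1−p) = −3p + 5.
Setting these equal: 3p + 3 = −3p + 5 ⇒ 6p = 2 ⇒ p = 1/3, and the value is (3)·(1/3) + 3 = 4.
For the column player: with q = P(C1), equating B's and C's payoffs gives 4q + 2 = −2q + 5 ⇒ q = 1/2.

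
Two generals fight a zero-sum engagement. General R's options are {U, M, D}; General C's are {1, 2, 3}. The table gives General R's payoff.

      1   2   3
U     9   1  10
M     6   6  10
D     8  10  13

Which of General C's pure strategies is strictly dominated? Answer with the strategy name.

1 holds General R's payoff strictly below 3 in every row: 9 < 10, 6 < 10, 8 < 13.
So 3 is strictly dominated for General C.

3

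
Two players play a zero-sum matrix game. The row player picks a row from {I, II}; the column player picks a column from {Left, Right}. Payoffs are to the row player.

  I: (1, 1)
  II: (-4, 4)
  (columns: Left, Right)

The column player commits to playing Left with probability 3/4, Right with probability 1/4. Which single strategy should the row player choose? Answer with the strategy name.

I

Expected payoff of I: (3/4)·1 + (1/4)·1 = 1.
Expected payoff of II: (3/4)·(-4) + (1/4)·4 = -2.
The largest is 1, so the row player's best response is I.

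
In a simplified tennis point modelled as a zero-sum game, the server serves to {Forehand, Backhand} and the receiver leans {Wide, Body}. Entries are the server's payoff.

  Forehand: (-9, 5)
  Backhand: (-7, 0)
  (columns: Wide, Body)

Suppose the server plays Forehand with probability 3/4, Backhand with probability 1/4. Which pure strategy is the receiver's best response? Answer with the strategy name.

Wide

If the receiver plays Wide, the server's expected payoff is (3/4)·(-9) + (1/4)·(-7) = -17/2.
If the receiver plays Body, the server's expected payoff is (3/4)·5 + (1/4)·0 = 15/4.
The receiver minimizes the server's payoff; the smallest is -17/2, so the best response is Wide.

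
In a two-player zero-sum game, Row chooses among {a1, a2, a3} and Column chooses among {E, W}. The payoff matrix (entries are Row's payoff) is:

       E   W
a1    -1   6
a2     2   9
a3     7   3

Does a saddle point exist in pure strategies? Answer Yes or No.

Row minima: a1 → -1, a2 → 2, a3 → 3; maximin = 3.
Column maxima: E → 7, W → 9; minimax = 7.
3 ≠ 7, so no pure-strategy equilibrium exists.

No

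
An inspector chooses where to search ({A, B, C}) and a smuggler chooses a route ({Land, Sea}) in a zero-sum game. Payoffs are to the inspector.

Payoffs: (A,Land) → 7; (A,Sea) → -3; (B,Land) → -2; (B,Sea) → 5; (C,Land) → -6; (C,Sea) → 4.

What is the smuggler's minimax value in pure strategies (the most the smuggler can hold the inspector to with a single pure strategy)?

Column maxima: Land → 7, Sea → 5.
The smallest of these is 5.

5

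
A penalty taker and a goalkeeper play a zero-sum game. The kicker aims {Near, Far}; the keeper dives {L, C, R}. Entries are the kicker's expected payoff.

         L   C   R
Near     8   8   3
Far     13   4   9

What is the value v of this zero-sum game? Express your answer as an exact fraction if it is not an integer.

6

Row minima: Near → 3, Far → 4; maximin = 4.
Column maxima: L → 13, C → 8, R → 9; minimax = 8.
4 ≠ 8, so there is no saddle point; optimal play is mixed.
L is strictly dominated by R (it gives the kicker strictly more in every row), so the keeper never plays it.
On the remaining 2×2 (Near, Far vs C, R):
Let the kicker play Near with probability p. Expected payoff against C: 8p + 4(1−p) = 4p + 4; against R: 3p + 9(1−p) = −6p + 9.
Setting these equal: 4p + 4 = −6p + 9 ⇒ 10p = 5 ⇒ p = 1/2, and the value is (4)·(1/2) + 4 = 6.
For the keeper: with q = P(C), equating Near's and Far's payoffs gives 5q + 3 = −5q + 9 ⇒ q = 3/5.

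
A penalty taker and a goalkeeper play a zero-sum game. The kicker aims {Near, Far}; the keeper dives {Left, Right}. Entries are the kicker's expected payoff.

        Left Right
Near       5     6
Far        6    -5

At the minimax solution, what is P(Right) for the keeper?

Row minima: Near → 5, Far → -5; maximin = 5.
Column maxima: Left → 6, Right → 6; minimax = 6.
5 ≠ 6, so there is no saddle point; optimal play is mixed.
Let the kicker play Near with probability p. Expected payoff against Left: 5p + 6(1−p) = −p + 6; against Right: 6p + (-5)(1−p) = 11p − 5.
Setting these equal: −p + 6 = 11p − 5 ⇒ −12p = -11 ⇒ p = 11/12, and the value is (-1)·(11/12) + 6 = 61/12.
For the keeper: with q = P(Left), equating Near's and Far's payoffs gives −q + 6 = 11q − 5 ⇒ q = 11/12.

1/12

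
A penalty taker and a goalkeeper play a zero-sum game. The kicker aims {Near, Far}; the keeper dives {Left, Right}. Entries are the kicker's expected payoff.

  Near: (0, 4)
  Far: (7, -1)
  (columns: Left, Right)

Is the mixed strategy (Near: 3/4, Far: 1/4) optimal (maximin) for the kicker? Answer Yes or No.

Against Left this mix gives (3/4)·0 + (1/4)·7 = 7/4.
Against Right this mix gives (3/4)·4 + (1/4)·(-1) = 11/4.
The keeper will play Left, holding the kicker to 7/4. Shifting weight toward the row that does better against Left would raise this floor (the equalizing mix achieves 7/3 against both Left and Right), so the proposed strategy is not optimal.

No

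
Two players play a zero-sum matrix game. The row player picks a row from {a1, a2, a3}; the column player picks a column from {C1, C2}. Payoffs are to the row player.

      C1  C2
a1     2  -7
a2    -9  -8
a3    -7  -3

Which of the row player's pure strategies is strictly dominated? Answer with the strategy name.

a1 gives a strictly higher payoff than a2 against every column: 2 > -9, -7 > -8.
So a2 is strictly dominated and the row player never plays it.

a2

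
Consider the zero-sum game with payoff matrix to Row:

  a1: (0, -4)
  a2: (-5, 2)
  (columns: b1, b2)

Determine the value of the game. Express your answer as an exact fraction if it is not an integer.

Row minima: a1 → -4, a2 → -5; maximin = -4.
Column maxima: b1 → 0, b2 → 2; minimax = 0.
-4 ≠ 0, so there is no saddle point; optimal play is mixed.
Let Row play a1 with probability p. Expected payoff against b1: 0p + (-5)(1−p) = 5p − 5; against b2: (-4)p + 2(1−p) = −6p + 2.
Setting these equal: 5p − 5 = −6p + 2 ⇒ 11p = 7 ⇒ p = 7/11, and the value is (5)·(7/11) − 5 = -20/11.
For Column: with q = P(b1), equating a1's and a2's payoffs gives 4q − 4 = −7q + 2 ⇒ q = 6/11.

-20/11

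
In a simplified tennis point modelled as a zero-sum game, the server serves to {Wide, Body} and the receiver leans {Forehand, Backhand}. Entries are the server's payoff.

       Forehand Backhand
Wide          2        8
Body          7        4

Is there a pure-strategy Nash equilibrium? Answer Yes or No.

No

Row minima: Wide → 2, Body → 4; maximin = 4.
Column maxima: Forehand → 7, Backhand → 8; minimax = 7.
4 ≠ 7, so no pure-strategy equilibrium exists.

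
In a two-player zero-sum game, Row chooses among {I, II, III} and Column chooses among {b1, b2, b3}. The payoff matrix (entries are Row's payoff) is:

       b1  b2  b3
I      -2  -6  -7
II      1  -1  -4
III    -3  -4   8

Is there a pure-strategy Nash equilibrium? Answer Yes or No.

No

Row minima: I → -7, II → -4, III → -4; maximin = -4.
Column maxima: b1 → 1, b2 → -1, b3 → 8; minimax = -1.
-4 ≠ -1, so no pure-strategy equilibrium exists.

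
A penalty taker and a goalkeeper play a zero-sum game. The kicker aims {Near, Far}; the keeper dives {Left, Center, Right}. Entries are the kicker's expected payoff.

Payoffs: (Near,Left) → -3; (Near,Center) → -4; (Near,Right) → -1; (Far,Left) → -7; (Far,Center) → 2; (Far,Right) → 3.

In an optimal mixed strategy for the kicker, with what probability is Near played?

Row minima: Near → -4, Far → -7; maximin = -4.
Column maxima: Left → -3, Center → 2, Right → 3; minimax = -3.
-4 ≠ -3, so there is no saddle point; optimal play is mixed.
Right is strictly dominated by Left (it gives the kicker strictly more in every row), so the keeper never plays it.
On the remaining 2×2 (Near, Far vs Left, Center):
Let the kicker play Near with probability p. Expected payoff against Left: (-3)p + (-7)(1−p) = 4p − 7; against Center: (-4)p + 2(1−p) = −6p + 2.
Setting these equal: 4p − 7 = −6p + 2 ⇒ 10p = 9 ⇒ p = 9/10, and the value is (4)·(9/10) − 7 = -17/5.
For the keeper: with q = P(Left), equating Near's and Far's payoffs gives q − 4 = −9q + 2 ⇒ q = 3/5.

9/10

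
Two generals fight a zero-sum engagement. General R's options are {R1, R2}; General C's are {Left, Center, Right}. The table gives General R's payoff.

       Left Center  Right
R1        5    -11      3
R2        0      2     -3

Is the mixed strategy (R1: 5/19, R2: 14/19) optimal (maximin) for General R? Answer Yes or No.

Against Left this mix gives (5/19)·5 + (14/19)·0 = 25/19.
Against Center this mix gives (5/19)·(-11) + (14/19)·2 = -27/19.
Against Right this mix gives (5/19)·3 + (14/19)·(-3) = -27/19.
All of General C's active replies (Center, Right) yield -27/19, and no column does worse for General R. The mix makes General C indifferent and guarantees -27/19, so it is optimal.

Yes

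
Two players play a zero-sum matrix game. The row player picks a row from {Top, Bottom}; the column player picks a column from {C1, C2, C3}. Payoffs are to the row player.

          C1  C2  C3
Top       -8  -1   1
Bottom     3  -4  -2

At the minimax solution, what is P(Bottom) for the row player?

1/2

Row minima: Top → -8, Bottom → -4; maximin = -4.
Column maxima: C1 → 3, C2 → -1, C3 → 1; minimax = -1.
-4 ≠ -1, so there is no saddle point; optimal play is mixed.
C3 is strictly dominated by C2 (it gives the row player strictly more in every row), so the column player never plays it.
On the remaining 2×2 (Top, Bottom vs C1, C2):
Let the row player play Top with probability p. Expected payoff against C1: (-8)p + 3(1−p) = −11p + 3; against C2: (-1)p + (-4)(1−p) = 3p − 4.
Setting these equal: −11p + 3 = 3p − 4 ⇒ −14p = -7 ⇒ p = 1/2, and the value is (-11)·(1/2) + 3 = -5/2.
For the column player: with q = P(C1), equating Top's and Bottom's payoffs gives −7q − 1 = 7q − 4 ⇒ q = 3/14.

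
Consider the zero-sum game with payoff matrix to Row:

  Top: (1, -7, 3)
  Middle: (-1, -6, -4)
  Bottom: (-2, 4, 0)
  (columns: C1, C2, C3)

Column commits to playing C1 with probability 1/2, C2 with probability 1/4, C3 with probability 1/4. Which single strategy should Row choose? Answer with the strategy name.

Expected payoff of Top: (1/2)·1 + (1/4)·(-7) + (1/4)·3 = -1/2.
Expected payoff of Middle: (1/2)·(-1) + (1/4)·(-6) + (1/4)·(-4) = -3.
Expected payoff of Bottom: (1/2)·(-2) + (1/4)·4 + (1/4)·0 = 0.
The largest is 0, so Row's best response is Bottom.

Bottom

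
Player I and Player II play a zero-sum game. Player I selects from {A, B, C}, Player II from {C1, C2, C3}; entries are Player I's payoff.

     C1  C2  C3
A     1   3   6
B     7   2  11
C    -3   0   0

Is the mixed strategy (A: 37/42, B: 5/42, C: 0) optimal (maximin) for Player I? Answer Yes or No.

Against C1 this mix gives (37/42)·1 + (5/42)·7 = 12/7.
Against C2 this mix gives (37/42)·3 + (5/42)·2 = 121/42.
Against C3 this mix gives (37/42)·6 + (5/42)·11 = 277/42.
Player II will play C1, holding Player I to 12/7. Shifting weight toward the row that does better against C1 would raise this floor (the equalizing mix achieves 19/7 against both C1 and C2), so the proposed strategy is not optimal.

No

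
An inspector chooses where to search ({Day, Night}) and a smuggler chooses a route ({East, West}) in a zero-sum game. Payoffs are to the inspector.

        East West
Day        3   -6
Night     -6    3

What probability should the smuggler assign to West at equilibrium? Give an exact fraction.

Row minima: Day → -6, Night → -6; maximin = -6.
Column maxima: East → 3, West → 3; minimax = 3.
-6 ≠ 3, so there is no saddle point; optimal play is mixed.
Let the inspector play Day with probability p. Expected payoff against East: 3p + (-6)(1−p) = 9p − 6; against West: (-6)p + 3(1−p) = −9p + 3.
Setting these equal: 9p − 6 = −9p + 3 ⇒ 18p = 9 ⇒ p = 1/2, and the value is (9)·(1/2) − 6 = -3/2.
For the smuggler: with q = P(East), equating Day's and Night's payoffs gives 9q − 6 = −9q + 3 ⇒ q = 1/2.

1/2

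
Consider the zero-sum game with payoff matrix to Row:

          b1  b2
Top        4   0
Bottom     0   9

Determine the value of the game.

Row minima: Top → 0, Bottom → 0; maximin = 0.
Column maxima: b1 → 4, b2 → 9; minimax = 4.
0 ≠ 4, so there is no saddle point; optimal play is mixed.
Let Row play Top with probability p. Expected payoff against b1: 4p + 0(1−p) = 4p; against b2: 0p + 9(1−p) = −9p + 9.
Setting these equal: 4p = −9p + 9 ⇒ 13p = 9 ⇒ p = 9/13, and the value is (4)·(9/13) = 36/13.
For Column: with q = P(b1), equating Top's and Bottom's payoffs gives 4q = −9q + 9 ⇒ q = 9/13.

36/13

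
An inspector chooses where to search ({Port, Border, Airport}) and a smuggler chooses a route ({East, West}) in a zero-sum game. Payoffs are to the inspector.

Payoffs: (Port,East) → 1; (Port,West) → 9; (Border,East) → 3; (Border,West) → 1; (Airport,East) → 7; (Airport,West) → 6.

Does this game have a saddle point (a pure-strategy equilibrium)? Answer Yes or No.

No

Row minima: Port → 1, Border → 1, Airport → 6; maximin = 6.
Column maxima: East → 7, West → 9; minimax = 7.
6 ≠ 7, so no pure-strategy equilibrium exists.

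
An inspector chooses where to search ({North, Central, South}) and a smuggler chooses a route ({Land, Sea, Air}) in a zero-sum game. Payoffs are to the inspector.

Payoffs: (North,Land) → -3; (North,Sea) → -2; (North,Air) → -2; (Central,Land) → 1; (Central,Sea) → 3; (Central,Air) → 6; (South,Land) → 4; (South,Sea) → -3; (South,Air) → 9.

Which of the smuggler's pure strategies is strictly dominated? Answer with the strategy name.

Land holds the inspector's payoff strictly below Air in every row: -3 < -2, 1 < 6, 4 < 9.
So Air is strictly dominated for the smuggler.

Air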